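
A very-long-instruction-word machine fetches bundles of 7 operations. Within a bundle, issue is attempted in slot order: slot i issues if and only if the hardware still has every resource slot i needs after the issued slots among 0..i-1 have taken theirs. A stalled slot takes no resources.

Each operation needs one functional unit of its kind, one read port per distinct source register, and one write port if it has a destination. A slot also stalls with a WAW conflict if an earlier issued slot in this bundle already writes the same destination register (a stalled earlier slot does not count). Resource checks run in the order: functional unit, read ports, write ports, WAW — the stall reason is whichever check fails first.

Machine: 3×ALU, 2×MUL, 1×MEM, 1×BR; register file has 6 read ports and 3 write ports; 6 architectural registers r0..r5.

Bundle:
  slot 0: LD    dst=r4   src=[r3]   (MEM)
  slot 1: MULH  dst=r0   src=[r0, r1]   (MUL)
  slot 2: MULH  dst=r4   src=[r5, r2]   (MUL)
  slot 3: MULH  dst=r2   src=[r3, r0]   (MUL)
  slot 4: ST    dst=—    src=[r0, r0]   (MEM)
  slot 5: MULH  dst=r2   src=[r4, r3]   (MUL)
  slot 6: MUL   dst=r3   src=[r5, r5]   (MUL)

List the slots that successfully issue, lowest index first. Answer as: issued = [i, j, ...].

issued = [0, 1, 3]

[0] MEM needs rd=1 wr=1: ok; after: ALU=3 MUL=2 MEM=0 BR=1, R=5, W=2
[1] MUL needs rd=2 wr=1: ok; after: ALU=3 MUL=1 MEM=0 BR=1, R=3, W=1
[2] MUL needs rd=2 wr=1: WAW; after: ALU=3 MUL=1 MEM=0 BR=1, R=3, W=1
[3] MUL needs rd=2 wr=1: ok; after: ALU=3 MUL=0 MEM=0 BR=1, R=1, W=0
[4] MEM needs rd=1 wr=0: FU; after: ALU=3 MUL=0 MEM=0 BR=1, R=1, W=0
[5] MUL needs rd=2 wr=1: FU; after: ALU=3 MUL=0 MEM=0 BR=1, R=1, W=0
[6] MUL needs rd=1 wr=1: FU; after: ALU=3 MUL=0 MEM=0 BR=1, R=1, W=0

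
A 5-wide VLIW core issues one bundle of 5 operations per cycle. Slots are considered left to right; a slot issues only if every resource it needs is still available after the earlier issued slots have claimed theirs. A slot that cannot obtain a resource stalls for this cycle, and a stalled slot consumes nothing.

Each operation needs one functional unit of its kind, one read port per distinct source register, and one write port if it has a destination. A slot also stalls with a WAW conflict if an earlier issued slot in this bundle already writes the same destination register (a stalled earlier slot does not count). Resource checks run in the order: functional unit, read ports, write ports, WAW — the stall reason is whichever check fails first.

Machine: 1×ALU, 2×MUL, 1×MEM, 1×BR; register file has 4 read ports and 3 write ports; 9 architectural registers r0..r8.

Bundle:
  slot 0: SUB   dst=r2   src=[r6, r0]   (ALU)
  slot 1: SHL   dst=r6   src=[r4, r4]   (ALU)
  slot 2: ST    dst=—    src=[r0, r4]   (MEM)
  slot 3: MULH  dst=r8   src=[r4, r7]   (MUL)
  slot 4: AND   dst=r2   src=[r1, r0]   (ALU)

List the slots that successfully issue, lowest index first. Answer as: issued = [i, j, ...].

issued = [0, 2]

slot 0 (ALU): ISSUE — free A0,Mu2,Ld1,B1 rp2 wp2
slot 1 (ALU): stall FU — free A0,Mu2,Ld1,B1 rp2 wp2
slot 2 (MEM): ISSUE — free A0,Mu2,Ld0,B1 rp0 wp2
slot 3 (MUL): stall RD_PORT — free A0,Mu2,Ld0,B1 rp0 wp2
slot 4 (ALU): stall FU — free A0,Mu2,Ld0,B1 rp0 wp2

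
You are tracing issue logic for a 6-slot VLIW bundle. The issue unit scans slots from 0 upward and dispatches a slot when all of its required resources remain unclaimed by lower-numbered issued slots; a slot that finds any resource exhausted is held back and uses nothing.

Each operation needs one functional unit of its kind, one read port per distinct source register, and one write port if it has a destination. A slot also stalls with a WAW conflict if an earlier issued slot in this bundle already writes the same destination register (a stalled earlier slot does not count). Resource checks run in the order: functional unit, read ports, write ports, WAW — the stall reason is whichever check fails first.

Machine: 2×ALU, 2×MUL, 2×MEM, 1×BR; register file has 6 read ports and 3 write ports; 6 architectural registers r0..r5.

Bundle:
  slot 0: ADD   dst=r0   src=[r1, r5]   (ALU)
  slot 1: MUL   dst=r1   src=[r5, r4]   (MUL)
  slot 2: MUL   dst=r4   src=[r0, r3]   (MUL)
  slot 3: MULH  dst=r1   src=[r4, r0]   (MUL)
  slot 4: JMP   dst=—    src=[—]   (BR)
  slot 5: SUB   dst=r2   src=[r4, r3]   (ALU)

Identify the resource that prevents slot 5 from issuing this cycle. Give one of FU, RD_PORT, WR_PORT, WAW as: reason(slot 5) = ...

slot 0 (ALU): ISSUE — free A1,Mu2,Ld2,B1 rp4 wp2
slot 1 (MUL): ISSUE — free A1,Mu1,Ld2,B1 rp2 wp1
slot 2 (MUL): ISSUE — free A1,Mu0,Ld2,B1 rp0 wp0
slot 3 (MUL): stall FU — free A1,Mu0,Ld2,B1 rp0 wp0
slot 4 (BR): ISSUE — free A1,Mu0,Ld2,B0 rp0 wp0
slot 5 (ALU): stall RD_PORT — free A1,Mu0,Ld2,B0 rp0 wp0

reason(slot 5) = RD_PORT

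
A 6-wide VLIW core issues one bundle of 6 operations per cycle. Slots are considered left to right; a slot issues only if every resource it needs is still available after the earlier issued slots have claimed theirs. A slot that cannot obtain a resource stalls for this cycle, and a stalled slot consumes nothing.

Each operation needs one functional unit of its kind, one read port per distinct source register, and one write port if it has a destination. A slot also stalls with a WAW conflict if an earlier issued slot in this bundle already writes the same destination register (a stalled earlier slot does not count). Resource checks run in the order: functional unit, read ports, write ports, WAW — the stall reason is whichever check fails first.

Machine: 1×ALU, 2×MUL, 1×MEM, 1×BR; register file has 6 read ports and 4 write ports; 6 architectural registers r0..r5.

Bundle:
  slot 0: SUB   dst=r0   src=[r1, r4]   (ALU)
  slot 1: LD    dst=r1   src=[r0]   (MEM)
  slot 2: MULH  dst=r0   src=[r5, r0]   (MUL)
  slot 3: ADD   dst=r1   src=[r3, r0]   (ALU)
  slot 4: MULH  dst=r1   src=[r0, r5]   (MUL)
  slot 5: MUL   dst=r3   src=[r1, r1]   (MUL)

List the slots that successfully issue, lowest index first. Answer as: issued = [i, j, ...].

(0) want 1×ALU +2rd +1wr — yes → AL0|MU2|ME1|BR1|rd4|wr3
(1) want 1×MEM +1rd +1wr — yes → AL0|MU2|ME0|BR1|rd3|wr2
(2) want 1×MUL +2rd +1wr — WAW → AL0|MU2|ME0|BR1|rd3|wr2
(3) want 1×ALU +2rd +1wr — FU → AL0|MU2|ME0|BR1|rd3|wr2
(4) want 1×MUL +2rd +1wr — WAW → AL0|MU2|ME0|BR1|rd3|wr2
(5) want 1×MUL +1rd +1wr — yes → AL0|MU1|ME0|BR1|rd2|wr1

issued = [0, 1, 5]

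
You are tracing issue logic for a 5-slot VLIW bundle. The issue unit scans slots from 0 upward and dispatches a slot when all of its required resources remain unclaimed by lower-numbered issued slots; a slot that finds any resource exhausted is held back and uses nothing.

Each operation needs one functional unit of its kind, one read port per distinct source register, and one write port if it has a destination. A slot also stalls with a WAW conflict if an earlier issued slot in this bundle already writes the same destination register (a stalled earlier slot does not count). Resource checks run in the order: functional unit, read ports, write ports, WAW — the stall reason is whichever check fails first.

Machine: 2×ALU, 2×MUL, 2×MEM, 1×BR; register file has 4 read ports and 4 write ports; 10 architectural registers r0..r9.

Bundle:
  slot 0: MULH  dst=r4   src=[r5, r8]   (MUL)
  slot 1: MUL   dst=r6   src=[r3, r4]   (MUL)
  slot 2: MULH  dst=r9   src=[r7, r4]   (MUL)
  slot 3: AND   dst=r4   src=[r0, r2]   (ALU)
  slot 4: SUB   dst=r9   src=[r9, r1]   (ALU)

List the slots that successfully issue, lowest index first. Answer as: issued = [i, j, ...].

[0] MUL needs rd=2 wr=1: ok; after: ALU=2 MUL=1 MEM=2 BR=1, R=2, W=3
[1] MUL needs rd=2 wr=1: ok; after: ALU=2 MUL=0 MEM=2 BR=1, R=0, W=2
[2] MUL needs rd=2 wr=1: FU; after: ALU=2 MUL=0 MEM=2 BR=1, R=0, W=2
[3] ALU needs rd=2 wr=1: RD_PORT; after: ALU=2 MUL=0 MEM=2 BR=1, R=0, W=2
[4] ALU needs rd=2 wr=1: RD_PORT; after: ALU=2 MUL=0 MEM=2 BR=1, R=0, W=2

issued = [0, 1]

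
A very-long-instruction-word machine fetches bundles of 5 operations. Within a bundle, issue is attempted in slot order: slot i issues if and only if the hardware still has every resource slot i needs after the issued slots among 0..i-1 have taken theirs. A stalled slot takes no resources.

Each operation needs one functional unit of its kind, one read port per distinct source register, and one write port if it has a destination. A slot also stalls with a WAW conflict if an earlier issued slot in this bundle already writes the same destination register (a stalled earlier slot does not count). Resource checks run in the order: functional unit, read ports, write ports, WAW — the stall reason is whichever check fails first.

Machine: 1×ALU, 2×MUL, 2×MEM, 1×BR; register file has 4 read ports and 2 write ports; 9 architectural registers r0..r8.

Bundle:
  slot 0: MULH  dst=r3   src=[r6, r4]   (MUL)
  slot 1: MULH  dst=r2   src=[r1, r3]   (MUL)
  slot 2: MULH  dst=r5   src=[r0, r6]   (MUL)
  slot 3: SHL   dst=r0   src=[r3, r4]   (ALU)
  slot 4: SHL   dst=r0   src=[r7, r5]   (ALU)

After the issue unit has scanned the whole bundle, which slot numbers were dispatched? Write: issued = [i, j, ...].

#0 MUL src=r6,r4 dispatched  <A:1 Mu:1 Ld:2 B:1 rd:2 wr:1>
#1 MUL src=r1,r3 dispatched  <A:1 Mu:0 Ld:2 B:1 rd:0 wr:0>
#2 MUL src=r0,r6 held:FU  <A:1 Mu:0 Ld:2 B:1 rd:0 wr:0>
#3 ALU src=r3,r4 held:RD_PORT  <A:1 Mu:0 Ld:2 B:1 rd:0 wr:0>
#4 ALU src=r7,r5 held:RD_PORT  <A:1 Mu:0 Ld:2 B:1 rd:0 wr:0>

issued = [0, 1]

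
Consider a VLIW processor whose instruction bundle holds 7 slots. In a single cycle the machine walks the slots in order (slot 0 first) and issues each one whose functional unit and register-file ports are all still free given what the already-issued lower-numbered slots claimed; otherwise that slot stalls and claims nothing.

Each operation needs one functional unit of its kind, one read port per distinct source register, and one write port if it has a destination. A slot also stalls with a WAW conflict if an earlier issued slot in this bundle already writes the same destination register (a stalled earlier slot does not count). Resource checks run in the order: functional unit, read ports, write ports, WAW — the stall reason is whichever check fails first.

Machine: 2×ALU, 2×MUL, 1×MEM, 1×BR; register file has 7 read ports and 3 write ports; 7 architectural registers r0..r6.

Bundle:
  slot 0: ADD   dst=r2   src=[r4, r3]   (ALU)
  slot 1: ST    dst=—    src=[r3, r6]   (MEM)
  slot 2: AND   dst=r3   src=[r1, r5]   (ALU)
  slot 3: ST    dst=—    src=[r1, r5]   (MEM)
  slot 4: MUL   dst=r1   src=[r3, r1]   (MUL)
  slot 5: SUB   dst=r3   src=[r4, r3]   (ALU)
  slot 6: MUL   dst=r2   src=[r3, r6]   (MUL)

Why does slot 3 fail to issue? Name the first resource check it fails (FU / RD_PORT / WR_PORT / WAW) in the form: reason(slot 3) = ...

slot 0 (ALU): ISSUE — free A1,Mu2,Ld1,B1 rp5 wp2
slot 1 (MEM): ISSUE — free A1,Mu2,Ld0,B1 rp3 wp2
slot 2 (ALU): ISSUE — free A0,Mu2,Ld0,B1 rp1 wp1
slot 3 (MEM): stall FU — free A0,Mu2,Ld0,B1 rp1 wp1
slot 4 (MUL): stall RD_PORT — free A0,Mu2,Ld0,B1 rp1 wp1
slot 5 (ALU): stall FU — free A0,Mu2,Ld0,B1 rp1 wp1
slot 6 (MUL): stall RD_PORT — free A0,Mu2,Ld0,B1 rp1 wp1

reason(slot 3) = FU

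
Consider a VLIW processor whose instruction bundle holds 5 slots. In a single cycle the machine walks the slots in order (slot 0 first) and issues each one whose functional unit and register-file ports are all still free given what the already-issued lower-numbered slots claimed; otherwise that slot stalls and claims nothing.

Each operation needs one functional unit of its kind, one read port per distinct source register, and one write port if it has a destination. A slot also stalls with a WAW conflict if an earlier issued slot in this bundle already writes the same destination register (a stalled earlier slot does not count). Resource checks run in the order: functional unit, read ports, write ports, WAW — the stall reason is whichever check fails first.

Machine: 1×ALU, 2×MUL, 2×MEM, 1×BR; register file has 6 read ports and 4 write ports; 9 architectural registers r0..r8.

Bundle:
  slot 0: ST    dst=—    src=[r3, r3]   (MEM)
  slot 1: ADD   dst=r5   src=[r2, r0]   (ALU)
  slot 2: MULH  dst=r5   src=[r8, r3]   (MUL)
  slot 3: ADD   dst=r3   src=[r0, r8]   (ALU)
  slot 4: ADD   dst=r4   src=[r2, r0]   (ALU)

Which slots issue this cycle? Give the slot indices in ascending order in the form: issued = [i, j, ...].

issued = [0, 1]

  0. MEM ⇒ go  {1A/2Mu/1Ld/1B | 5r 4w}
  1. ALU→r5 ⇒ go  {0A/2Mu/1Ld/1B | 3r 3w}
  2. MUL→r5 ⇒ no(WAW)  {0A/2Mu/1Ld/1B | 3r 3w}
  3. ALU→r3 ⇒ no(FU)  {0A/2Mu/1Ld/1B | 3r 3w}
  4. ALU→r4 ⇒ no(FU)  {0A/2Mu/1Ld/1B | 3r 3w}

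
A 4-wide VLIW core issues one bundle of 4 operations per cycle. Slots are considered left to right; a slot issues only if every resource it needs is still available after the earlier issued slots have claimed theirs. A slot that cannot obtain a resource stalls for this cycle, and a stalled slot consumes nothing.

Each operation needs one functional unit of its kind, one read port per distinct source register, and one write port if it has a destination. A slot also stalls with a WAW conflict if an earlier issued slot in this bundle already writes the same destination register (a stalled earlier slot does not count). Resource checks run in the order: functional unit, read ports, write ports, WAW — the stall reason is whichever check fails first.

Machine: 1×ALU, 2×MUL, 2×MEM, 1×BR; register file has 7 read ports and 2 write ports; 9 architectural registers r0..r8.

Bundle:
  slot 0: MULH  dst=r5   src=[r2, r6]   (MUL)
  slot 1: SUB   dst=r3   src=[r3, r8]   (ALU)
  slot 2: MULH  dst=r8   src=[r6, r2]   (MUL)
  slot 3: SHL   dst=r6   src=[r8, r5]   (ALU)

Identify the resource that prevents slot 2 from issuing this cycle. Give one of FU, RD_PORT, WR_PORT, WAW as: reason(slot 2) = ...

(0) want 1×MUL +2rd +1wr — yes → AL1|MU1|ME2|BR1|rd5|wr1
(1) want 1×ALU +2rd +1wr — yes → AL0|MU1|ME2|BR1|rd3|wr0
(2) want 1×MUL +2rd +1wr — WR_PORT → AL0|MU1|ME2|BR1|rd3|wr0
(3) want 1×ALU +2rd +1wr — FU → AL0|MU1|ME2|BR1|rd3|wr0

reason(slot 2) = WR_PORT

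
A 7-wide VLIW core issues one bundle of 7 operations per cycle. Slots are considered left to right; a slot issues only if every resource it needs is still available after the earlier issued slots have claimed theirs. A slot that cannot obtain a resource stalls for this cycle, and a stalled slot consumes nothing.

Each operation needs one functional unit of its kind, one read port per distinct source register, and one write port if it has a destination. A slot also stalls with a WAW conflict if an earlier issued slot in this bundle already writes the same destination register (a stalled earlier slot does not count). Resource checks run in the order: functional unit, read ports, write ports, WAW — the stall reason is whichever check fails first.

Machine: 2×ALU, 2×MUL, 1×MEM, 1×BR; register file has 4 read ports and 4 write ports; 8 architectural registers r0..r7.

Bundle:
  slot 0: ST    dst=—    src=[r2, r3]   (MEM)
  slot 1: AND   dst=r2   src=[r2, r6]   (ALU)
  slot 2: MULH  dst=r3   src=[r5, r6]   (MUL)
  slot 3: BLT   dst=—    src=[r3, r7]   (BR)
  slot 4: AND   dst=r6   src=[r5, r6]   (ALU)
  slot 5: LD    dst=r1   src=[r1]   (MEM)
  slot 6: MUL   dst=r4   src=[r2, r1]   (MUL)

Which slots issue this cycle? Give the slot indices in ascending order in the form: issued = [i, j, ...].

(0) want 1×MEM +2rd +0wr — yes → AL2|MU2|ME0|BR1|rd2|wr4
(1) want 1×ALU +2rd +1wr — yes → AL1|MU2|ME0|BR1|rd0|wr3
(2) want 1×MUL +2rd +1wr — RD_PORT → AL1|MU2|ME0|BR1|rd0|wr3
(3) want 1×BR +2rd +0wr — RD_PORT → AL1|MU2|ME0|BR1|rd0|wr3
(4) want 1×ALU +2rd +1wr — RD_PORT → AL1|MU2|ME0|BR1|rd0|wr3
(5) want 1×MEM +1rd +1wr — FU → AL1|MU2|ME0|BR1|rd0|wr3
(6) want 1×MUL +2rd +1wr — RD_PORT → AL1|MU2|ME0|BR1|rd0|wr3

issued = [0, 1]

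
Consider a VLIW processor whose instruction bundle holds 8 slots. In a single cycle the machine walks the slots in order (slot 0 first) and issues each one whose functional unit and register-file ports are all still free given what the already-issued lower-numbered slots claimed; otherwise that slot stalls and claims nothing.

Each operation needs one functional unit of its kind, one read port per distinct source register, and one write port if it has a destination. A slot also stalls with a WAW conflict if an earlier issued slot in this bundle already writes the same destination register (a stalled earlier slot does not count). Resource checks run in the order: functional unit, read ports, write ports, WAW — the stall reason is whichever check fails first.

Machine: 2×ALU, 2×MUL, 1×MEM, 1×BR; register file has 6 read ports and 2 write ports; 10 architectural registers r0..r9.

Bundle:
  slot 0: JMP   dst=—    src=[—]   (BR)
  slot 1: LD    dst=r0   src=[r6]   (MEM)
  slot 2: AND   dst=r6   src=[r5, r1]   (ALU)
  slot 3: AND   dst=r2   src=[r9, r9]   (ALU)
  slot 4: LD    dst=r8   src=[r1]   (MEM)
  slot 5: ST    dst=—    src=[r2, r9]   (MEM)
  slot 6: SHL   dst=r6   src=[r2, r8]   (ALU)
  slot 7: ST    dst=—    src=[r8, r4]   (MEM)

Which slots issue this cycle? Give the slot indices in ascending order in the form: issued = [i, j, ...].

issued = [0, 1, 2]

[0] BR needs rd=0 wr=0: ok; after: ALU=2 MUL=2 MEM=1 BR=0, R=6, W=2
[1] MEM needs rd=1 wr=1: ok; after: ALU=2 MUL=2 MEM=0 BR=0, R=5, W=1
[2] ALU needs rd=2 wr=1: ok; after: ALU=1 MUL=2 MEM=0 BR=0, R=3, W=0
[3] ALU needs rd=1 wr=1: WR_PORT; after: ALU=1 MUL=2 MEM=0 BR=0, R=3, W=0
[4] MEM needs rd=1 wr=1: FU; after: ALU=1 MUL=2 MEM=0 BR=0, R=3, W=0
[5] MEM needs rd=2 wr=0: FU; after: ALU=1 MUL=2 MEM=0 BR=0, R=3, W=0
[6] ALU needs rd=2 wr=1: WR_PORT; after: ALU=1 MUL=2 MEM=0 BR=0, R=3, W=0
[7] MEM needs rd=2 wr=0: FU; after: ALU=1 MUL=2 MEM=0 BR=0, R=3, W=0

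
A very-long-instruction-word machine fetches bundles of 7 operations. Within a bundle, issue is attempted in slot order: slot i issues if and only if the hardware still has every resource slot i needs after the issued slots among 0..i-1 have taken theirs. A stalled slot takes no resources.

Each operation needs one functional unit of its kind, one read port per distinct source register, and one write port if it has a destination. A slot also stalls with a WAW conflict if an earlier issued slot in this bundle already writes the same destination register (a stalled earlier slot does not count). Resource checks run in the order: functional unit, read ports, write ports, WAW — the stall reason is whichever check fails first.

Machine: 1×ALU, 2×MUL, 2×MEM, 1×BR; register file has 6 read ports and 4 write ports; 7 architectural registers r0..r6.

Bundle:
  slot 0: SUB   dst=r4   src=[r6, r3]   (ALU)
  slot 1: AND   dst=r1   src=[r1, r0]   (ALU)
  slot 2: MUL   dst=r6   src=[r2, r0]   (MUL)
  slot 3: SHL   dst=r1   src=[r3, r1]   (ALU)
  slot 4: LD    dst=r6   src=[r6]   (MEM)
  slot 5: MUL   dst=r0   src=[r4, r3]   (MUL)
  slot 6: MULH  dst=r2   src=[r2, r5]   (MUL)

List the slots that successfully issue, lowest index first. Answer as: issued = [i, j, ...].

[0] ALU needs rd=2 wr=1: ok; after: ALU=0 MUL=2 MEM=2 BR=1, R=4, W=3
[1] ALU needs rd=2 wr=1: FU; after: ALU=0 MUL=2 MEM=2 BR=1, R=4, W=3
[2] MUL needs rd=2 wr=1: ok; after: ALU=0 MUL=1 MEM=2 BR=1, R=2, W=2
[3] ALU needs rd=2 wr=1: FU; after: ALU=0 MUL=1 MEM=2 BR=1, R=2, W=2
[4] MEM needs rd=1 wr=1: WAW; after: ALU=0 MUL=1 MEM=2 BR=1, R=2, W=2
[5] MUL needs rd=2 wr=1: ok; after: ALU=0 MUL=0 MEM=2 BR=1, R=0, W=1
[6] MUL needs rd=2 wr=1: FU; after: ALU=0 MUL=0 MEM=2 BR=1, R=0, W=1

issued = [0, 2, 5]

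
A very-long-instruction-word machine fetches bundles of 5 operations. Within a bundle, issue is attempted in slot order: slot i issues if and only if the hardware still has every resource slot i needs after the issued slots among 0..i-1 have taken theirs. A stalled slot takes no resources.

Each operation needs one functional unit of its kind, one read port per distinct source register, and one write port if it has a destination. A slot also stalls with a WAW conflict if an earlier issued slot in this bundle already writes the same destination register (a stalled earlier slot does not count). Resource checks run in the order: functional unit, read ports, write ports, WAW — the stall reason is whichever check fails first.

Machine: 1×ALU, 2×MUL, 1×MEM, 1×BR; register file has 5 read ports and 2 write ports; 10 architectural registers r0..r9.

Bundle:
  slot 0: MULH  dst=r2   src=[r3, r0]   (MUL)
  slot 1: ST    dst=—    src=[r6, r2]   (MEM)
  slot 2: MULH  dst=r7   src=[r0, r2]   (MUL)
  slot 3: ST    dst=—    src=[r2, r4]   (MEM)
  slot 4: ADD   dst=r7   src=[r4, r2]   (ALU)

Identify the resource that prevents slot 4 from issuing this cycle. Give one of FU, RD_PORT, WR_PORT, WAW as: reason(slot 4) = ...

#0 MUL src=r3,r0 dispatched  <A:1 Mu:1 Ld:1 B:1 rd:3 wr:1>
#1 MEM src=r6,r2 dispatched  <A:1 Mu:1 Ld:0 B:1 rd:1 wr:1>
#2 MUL src=r0,r2 held:RD_PORT  <A:1 Mu:1 Ld:0 B:1 rd:1 wr:1>
#3 MEM src=r2,r4 held:FU  <A:1 Mu:1 Ld:0 B:1 rd:1 wr:1>
#4 ALU src=r4,r2 held:RD_PORT  <A:1 Mu:1 Ld:0 B:1 rd:1 wr:1>

reason(slot 4) = RD_PORT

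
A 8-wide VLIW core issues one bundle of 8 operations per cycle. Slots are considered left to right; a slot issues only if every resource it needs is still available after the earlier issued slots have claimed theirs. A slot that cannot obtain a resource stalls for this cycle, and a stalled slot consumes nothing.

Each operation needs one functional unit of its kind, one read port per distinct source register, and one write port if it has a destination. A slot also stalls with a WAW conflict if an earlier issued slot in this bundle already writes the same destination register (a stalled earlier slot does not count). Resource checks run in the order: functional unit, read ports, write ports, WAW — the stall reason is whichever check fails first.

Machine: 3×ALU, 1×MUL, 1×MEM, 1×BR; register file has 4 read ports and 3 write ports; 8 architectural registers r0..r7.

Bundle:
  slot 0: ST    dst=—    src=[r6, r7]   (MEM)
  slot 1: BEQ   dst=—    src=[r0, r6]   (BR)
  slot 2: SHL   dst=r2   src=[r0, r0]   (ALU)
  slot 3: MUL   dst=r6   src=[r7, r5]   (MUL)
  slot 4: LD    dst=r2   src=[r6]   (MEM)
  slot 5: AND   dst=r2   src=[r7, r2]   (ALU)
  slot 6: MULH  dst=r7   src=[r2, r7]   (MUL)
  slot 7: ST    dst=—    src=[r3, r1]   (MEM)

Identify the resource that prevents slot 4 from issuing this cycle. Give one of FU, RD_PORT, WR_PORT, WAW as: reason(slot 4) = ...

reason(slot 4) = FU

#0 MEM src=r6,r7 dispatched  <A:3 Mu:1 Ld:0 B:1 rd:2 wr:3>
#1 BR src=r0,r6 dispatched  <A:3 Mu:1 Ld:0 B:0 rd:0 wr:3>
#2 ALU src=r0,r0 held:RD_PORT  <A:3 Mu:1 Ld:0 B:0 rd:0 wr:3>
#3 MUL src=r7,r5 held:RD_PORT  <A:3 Mu:1 Ld:0 B:0 rd:0 wr:3>
#4 MEM src=r6 held:FU  <A:3 Mu:1 Ld:0 B:0 rd:0 wr:3>
#5 ALU src=r7,r2 held:RD_PORT  <A:3 Mu:1 Ld:0 B:0 rd:0 wr:3>
#6 MUL src=r2,r7 held:RD_PORT  <A:3 Mu:1 Ld:0 B:0 rd:0 wr:3>
#7 MEM src=r3,r1 held:FU  <A:3 Mu:1 Ld:0 B:0 rd:0 wr:3>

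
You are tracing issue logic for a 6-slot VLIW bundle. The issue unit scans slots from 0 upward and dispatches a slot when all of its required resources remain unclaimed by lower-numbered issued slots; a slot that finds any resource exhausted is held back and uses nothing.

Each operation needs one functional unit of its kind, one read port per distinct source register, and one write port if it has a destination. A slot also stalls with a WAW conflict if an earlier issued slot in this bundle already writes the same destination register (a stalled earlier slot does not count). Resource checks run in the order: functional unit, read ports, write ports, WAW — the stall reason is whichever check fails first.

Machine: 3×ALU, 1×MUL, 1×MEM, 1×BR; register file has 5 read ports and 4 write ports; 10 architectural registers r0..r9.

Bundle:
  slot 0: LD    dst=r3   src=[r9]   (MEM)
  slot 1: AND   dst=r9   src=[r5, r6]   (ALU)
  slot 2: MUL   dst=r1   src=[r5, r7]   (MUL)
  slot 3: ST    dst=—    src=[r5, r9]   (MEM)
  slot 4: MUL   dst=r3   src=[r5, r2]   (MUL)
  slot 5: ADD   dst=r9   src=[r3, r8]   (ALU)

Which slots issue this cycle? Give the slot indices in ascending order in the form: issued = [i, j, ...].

issued = [0, 1, 2]

#0 MEM src=r9 dispatched  <A:3 Mu:1 Ld:0 B:1 rd:4 wr:3>
#1 ALU src=r5,r6 dispatched  <A:2 Mu:1 Ld:0 B:1 rd:2 wr:2>
#2 MUL src=r5,r7 dispatched  <A:2 Mu:0 Ld:0 B:1 rd:0 wr:1>
#3 MEM src=r5,r9 held:FU  <A:2 Mu:0 Ld:0 B:1 rd:0 wr:1>
#4 MUL src=r5,r2 held:FU  <A:2 Mu:0 Ld:0 B:1 rd:0 wr:1>
#5 ALU src=r3,r8 held:RD_PORT  <A:2 Mu:0 Ld:0 B:1 rd:0 wr:1>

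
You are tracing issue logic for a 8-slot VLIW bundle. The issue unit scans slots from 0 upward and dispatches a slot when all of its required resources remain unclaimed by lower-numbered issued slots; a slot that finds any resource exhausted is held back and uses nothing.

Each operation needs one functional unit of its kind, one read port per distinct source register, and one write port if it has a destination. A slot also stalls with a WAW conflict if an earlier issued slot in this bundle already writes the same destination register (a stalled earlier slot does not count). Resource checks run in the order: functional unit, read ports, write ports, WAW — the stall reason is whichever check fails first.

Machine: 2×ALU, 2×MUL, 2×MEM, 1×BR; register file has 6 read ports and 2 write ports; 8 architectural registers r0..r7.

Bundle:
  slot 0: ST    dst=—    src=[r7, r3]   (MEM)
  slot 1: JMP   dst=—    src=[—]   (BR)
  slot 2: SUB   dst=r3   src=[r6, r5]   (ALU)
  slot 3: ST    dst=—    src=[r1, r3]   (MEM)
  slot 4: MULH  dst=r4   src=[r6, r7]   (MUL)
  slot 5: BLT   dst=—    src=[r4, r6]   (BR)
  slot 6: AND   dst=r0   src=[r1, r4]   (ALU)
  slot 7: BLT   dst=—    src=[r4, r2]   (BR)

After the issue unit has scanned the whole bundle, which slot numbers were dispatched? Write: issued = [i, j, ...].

issued = [0, 1, 2, 3]

slot 0 (MEM): ISSUE — free A2,Mu2,Ld1,B1 rp4 wp2
slot 1 (BR): ISSUE — free A2,Mu2,Ld1,B0 rp4 wp2
slot 2 (ALU): ISSUE — free A1,Mu2,Ld1,B0 rp2 wp1
slot 3 (MEM): ISSUE — free A1,Mu2,Ld0,B0 rp0 wp1
slot 4 (MUL): stall RD_PORT — free A1,Mu2,Ld0,B0 rp0 wp1
slot 5 (BR): stall FU — free A1,Mu2,Ld0,B0 rp0 wp1
slot 6 (ALU): stall RD_PORT — free A1,Mu2,Ld0,B0 rp0 wp1
slot 7 (BR): stall FU — free A1,Mu2,Ld0,B0 rp0 wp1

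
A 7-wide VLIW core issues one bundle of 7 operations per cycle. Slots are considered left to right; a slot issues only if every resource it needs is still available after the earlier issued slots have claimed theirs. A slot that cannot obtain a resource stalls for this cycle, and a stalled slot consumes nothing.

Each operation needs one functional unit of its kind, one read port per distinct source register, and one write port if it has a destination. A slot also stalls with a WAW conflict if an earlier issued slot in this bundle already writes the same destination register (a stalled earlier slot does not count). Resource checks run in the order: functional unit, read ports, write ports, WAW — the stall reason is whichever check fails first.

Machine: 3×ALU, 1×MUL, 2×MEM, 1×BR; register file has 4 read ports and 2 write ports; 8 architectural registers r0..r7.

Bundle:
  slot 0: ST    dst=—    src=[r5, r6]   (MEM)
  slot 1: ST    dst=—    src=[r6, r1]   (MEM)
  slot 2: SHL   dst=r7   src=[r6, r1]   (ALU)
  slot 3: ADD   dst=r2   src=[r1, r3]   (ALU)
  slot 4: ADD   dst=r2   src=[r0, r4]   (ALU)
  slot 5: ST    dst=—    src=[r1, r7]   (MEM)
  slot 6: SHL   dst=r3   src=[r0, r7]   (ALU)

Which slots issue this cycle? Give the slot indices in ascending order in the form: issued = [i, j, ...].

issued = [0, 1]

#0 MEM src=r5,r6 dispatched  <A:3 Mu:1 Ld:1 B:1 rd:2 wr:2>
#1 MEM src=r6,r1 dispatched  <A:3 Mu:1 Ld:0 B:1 rd:0 wr:2>
#2 ALU src=r6,r1 held:RD_PORT  <A:3 Mu:1 Ld:0 B:1 rd:0 wr:2>
#3 ALU src=r1,r3 held:RD_PORT  <A:3 Mu:1 Ld:0 B:1 rd:0 wr:2>
#4 ALU src=r0,r4 held:RD_PORT  <A:3 Mu:1 Ld:0 B:1 rd:0 wr:2>
#5 MEM src=r1,r7 held:FU  <A:3 Mu:1 Ld:0 B:1 rd:0 wr:2>
#6 ALU src=r0,r7 held:RD_PORT  <A:3 Mu:1 Ld:0 B:1 rd:0 wr:2>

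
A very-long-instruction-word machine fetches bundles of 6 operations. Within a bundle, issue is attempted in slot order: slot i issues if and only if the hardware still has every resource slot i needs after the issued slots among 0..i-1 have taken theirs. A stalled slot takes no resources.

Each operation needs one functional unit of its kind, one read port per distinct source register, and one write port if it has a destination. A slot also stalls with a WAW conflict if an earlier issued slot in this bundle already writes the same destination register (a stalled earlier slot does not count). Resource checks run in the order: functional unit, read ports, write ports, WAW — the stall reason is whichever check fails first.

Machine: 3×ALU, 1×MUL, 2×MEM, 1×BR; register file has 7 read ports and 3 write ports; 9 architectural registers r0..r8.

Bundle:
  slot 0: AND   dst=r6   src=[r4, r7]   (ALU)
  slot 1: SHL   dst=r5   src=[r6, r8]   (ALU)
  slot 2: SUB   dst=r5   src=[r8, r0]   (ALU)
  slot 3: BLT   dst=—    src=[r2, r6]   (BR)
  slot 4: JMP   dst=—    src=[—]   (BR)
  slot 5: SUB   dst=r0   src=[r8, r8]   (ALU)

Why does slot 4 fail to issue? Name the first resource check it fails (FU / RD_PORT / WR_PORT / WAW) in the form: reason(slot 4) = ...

  0. ALU→r6 ⇒ go  {2A/1Mu/2Ld/1B | 5r 2w}
  1. ALU→r5 ⇒ go  {1A/1Mu/2Ld/1B | 3r 1w}
  2. ALU→r5 ⇒ no(WAW)  {1A/1Mu/2Ld/1B | 3r 1w}
  3. BR ⇒ go  {1A/1Mu/2Ld/0B | 1r 1w}
  4. BR ⇒ no(FU)  {1A/1Mu/2Ld/0B | 1r 1w}
  5. ALU→r0 ⇒ go  {0A/1Mu/2Ld/0B | 0r 0w}

reason(slot 4) = FU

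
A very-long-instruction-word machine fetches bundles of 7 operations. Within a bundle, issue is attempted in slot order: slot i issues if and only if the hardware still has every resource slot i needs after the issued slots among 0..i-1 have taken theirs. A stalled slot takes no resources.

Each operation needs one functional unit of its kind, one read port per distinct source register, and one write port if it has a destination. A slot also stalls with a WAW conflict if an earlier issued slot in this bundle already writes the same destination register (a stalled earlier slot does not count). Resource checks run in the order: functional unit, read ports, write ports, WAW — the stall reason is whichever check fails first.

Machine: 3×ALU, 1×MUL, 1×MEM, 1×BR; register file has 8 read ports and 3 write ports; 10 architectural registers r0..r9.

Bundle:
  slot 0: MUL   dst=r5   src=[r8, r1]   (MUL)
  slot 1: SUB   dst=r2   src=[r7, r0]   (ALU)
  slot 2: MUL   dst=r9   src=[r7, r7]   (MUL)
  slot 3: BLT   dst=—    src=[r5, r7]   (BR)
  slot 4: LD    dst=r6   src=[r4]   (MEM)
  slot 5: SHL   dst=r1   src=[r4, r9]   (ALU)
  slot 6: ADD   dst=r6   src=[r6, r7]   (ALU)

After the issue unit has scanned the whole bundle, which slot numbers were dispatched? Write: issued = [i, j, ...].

(0) want 1×MUL +2rd +1wr — yes → AL3|MU0|ME1|BR1|rd6|wr2
(1) want 1×ALU +2rd +1wr — yes → AL2|MU0|ME1|BR1|rd4|wr1
(2) want 1×MUL +1rd +1wr — FU → AL2|MU0|ME1|BR1|rd4|wr1
(3) want 1×BR +2rd +0wr — yes → AL2|MU0|ME1|BR0|rd2|wr1
(4) want 1×MEM +1rd +1wr — yes → AL2|MU0|ME0|BR0|rd1|wr0
(5) want 1×ALU +2rd +1wr — RD_PORT → AL2|MU0|ME0|BR0|rd1|wr0
(6) want 1×ALU +2rd +1wr — RD_PORT → AL2|MU0|ME0|BR0|rd1|wr0

issued = [0, 1, 3, 4]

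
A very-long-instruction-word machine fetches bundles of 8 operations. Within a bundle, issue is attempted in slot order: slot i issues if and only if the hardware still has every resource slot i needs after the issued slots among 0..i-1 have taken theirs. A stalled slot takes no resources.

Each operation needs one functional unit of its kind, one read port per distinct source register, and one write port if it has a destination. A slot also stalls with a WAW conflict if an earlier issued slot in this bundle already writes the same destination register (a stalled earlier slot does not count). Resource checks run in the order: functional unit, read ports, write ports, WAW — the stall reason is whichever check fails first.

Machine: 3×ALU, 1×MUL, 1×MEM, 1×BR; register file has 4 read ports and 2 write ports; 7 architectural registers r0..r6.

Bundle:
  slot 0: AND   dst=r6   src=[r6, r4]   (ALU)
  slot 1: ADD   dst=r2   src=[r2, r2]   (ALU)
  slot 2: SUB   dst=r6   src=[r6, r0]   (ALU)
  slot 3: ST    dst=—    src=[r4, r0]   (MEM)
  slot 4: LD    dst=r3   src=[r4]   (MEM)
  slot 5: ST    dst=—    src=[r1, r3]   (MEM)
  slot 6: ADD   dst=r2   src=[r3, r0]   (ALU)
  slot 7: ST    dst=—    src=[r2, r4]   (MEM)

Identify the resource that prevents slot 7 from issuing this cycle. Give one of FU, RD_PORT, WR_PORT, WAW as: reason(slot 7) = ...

#0 ALU src=r6,r4 dispatched  <A:2 Mu:1 Ld:1 B:1 rd:2 wr:1>
#1 ALU src=r2,r2 dispatched  <A:1 Mu:1 Ld:1 B:1 rd:1 wr:0>
#2 ALU src=r6,r0 held:RD_PORT  <A:1 Mu:1 Ld:1 B:1 rd:1 wr:0>
#3 MEM src=r4,r0 held:RD_PORT  <A:1 Mu:1 Ld:1 B:1 rd:1 wr:0>
#4 MEM src=r4 held:WR_PORT  <A:1 Mu:1 Ld:1 B:1 rd:1 wr:0>
#5 MEM src=r1,r3 held:RD_PORT  <A:1 Mu:1 Ld:1 B:1 rd:1 wr:0>
#6 ALU src=r3,r0 held:RD_PORT  <A:1 Mu:1 Ld:1 B:1 rd:1 wr:0>
#7 MEM src=r2,r4 held:RD_PORT  <A:1 Mu:1 Ld:1 B:1 rd:1 wr:0>

reason(slot 7) = RD_PORT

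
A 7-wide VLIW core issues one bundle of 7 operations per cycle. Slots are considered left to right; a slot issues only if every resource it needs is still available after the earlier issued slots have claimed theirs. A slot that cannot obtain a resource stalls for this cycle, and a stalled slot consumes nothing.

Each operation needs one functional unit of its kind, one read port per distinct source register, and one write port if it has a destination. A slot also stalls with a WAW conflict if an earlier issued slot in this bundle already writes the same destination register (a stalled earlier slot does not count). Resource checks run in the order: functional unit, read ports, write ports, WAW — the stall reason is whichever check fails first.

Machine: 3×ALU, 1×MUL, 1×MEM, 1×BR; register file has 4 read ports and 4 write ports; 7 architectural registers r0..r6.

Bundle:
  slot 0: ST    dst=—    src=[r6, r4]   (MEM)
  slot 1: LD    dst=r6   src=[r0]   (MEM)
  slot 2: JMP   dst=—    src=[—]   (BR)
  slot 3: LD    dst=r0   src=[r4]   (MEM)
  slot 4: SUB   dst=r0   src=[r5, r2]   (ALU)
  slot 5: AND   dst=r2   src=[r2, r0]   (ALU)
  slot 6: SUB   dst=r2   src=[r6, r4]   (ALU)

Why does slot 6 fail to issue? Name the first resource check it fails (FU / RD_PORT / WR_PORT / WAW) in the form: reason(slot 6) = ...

slot 0 (MEM): ISSUE — free A3,Mu1,Ld0,B1 rp2 wp4
slot 1 (MEM): stall FU — free A3,Mu1,Ld0,B1 rp2 wp4
slot 2 (BR): ISSUE — free A3,Mu1,Ld0,B0 rp2 wp4
slot 3 (MEM): stall FU — free A3,Mu1,Ld0,B0 rp2 wp4
slot 4 (ALU): ISSUE — free A2,Mu1,Ld0,B0 rp0 wp3
slot 5 (ALU): stall RD_PORT — free A2,Mu1,Ld0,B0 rp0 wp3
slot 6 (ALU): stall RD_PORT — free A2,Mu1,Ld0,B0 rp0 wp3

reason(slot 6) = RD_PORT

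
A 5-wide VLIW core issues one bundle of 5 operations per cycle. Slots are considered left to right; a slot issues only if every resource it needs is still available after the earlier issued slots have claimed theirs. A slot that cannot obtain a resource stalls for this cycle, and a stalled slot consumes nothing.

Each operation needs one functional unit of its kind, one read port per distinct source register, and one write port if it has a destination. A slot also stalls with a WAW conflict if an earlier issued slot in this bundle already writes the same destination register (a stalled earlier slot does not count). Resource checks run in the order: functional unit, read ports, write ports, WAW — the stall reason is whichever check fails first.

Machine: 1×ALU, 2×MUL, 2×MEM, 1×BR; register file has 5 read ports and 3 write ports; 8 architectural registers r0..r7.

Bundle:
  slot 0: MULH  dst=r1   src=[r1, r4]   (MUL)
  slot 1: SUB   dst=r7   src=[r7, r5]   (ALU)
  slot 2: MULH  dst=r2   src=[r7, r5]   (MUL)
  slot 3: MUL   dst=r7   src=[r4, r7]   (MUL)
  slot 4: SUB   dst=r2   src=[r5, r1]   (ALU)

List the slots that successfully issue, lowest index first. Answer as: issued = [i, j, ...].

#0 MUL src=r1,r4 dispatched  <A:1 Mu:1 Ld:2 B:1 rd:3 wr:2>
#1 ALU src=r7,r5 dispatched  <A:0 Mu:1 Ld:2 B:1 rd:1 wr:1>
#2 MUL src=r7,r5 held:RD_PORT  <A:0 Mu:1 Ld:2 B:1 rd:1 wr:1>
#3 MUL src=r4,r7 held:RD_PORT  <A:0 Mu:1 Ld:2 B:1 rd:1 wr:1>
#4 ALU src=r5,r1 held:FU  <A:0 Mu:1 Ld:2 B:1 rd:1 wr:1>

issued = [0, 1]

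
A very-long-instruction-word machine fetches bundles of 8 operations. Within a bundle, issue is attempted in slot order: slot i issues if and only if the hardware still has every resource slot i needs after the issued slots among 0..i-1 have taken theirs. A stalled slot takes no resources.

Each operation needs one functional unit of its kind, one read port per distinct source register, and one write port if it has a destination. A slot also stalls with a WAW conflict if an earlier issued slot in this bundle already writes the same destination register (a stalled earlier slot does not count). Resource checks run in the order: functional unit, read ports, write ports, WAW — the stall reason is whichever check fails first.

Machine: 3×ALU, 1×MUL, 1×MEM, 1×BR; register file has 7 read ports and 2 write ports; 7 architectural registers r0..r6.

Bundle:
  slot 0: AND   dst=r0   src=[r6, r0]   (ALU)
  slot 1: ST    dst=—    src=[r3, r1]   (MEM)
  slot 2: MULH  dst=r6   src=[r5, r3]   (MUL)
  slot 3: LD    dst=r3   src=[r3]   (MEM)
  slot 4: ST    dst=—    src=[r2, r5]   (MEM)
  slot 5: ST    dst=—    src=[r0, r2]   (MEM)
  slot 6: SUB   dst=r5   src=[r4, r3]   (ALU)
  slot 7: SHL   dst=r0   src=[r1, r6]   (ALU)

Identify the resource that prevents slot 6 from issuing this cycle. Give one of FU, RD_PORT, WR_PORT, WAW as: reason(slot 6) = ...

reason(slot 6) = RD_PORT

(0) want 1×ALU +2rd +1wr — yes → AL2|MU1|ME1|BR1|rd5|wr1
(1) want 1×MEM +2rd +0wr — yes → AL2|MU1|ME0|BR1|rd3|wr1
(2) want 1×MUL +2rd +1wr — yes → AL2|MU0|ME0|BR1|rd1|wr0
(3) want 1×MEM +1rd +1wr — FU → AL2|MU0|ME0|BR1|rd1|wr0
(4) want 1×MEM +2rd +0wr — FU → AL2|MU0|ME0|BR1|rd1|wr0
(5) want 1×MEM +2rd +0wr — FU → AL2|MU0|ME0|BR1|rd1|wr0
(6) want 1×ALU +2rd +1wr — RD_PORT → AL2|MU0|ME0|BR1|rd1|wr0
(7) want 1×ALU +2rd +1wr — RD_PORT → AL2|MU0|ME0|BR1|rd1|wr0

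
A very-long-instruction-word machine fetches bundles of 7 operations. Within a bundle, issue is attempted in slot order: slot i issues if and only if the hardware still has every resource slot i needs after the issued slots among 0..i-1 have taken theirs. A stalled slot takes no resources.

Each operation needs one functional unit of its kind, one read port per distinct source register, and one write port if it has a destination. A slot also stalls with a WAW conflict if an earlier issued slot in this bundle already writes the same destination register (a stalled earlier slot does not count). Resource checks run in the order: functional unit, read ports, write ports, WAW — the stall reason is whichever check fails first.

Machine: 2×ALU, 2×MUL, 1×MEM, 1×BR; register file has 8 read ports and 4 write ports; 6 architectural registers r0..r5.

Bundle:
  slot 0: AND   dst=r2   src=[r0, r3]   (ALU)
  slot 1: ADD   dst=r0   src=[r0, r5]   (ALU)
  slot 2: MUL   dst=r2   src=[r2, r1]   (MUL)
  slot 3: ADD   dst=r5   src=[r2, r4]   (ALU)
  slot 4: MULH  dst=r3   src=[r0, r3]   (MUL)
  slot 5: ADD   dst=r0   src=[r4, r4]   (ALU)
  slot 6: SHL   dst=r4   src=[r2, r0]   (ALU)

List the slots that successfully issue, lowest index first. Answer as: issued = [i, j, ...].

issued = [0, 1, 4]

  0. ALU→r2 ⇒ go  {1A/2Mu/1Ld/1B | 6r 3w}
  1. ALU→r0 ⇒ go  {0A/2Mu/1Ld/1B | 4r 2w}
  2. MUL→r2 ⇒ no(WAW)  {0A/2Mu/1Ld/1B | 4r 2w}
  3. ALU→r5 ⇒ no(FU)  {0A/2Mu/1Ld/1B | 4r 2w}
  4. MUL→r3 ⇒ go  {0A/1Mu/1Ld/1B | 2r 1w}
  5. ALU→r0 ⇒ no(FU)  {0A/1Mu/1Ld/1B | 2r 1w}
  6. ALU→r4 ⇒ no(FU)  {0A/1Mu/1Ld/1B | 2r 1w}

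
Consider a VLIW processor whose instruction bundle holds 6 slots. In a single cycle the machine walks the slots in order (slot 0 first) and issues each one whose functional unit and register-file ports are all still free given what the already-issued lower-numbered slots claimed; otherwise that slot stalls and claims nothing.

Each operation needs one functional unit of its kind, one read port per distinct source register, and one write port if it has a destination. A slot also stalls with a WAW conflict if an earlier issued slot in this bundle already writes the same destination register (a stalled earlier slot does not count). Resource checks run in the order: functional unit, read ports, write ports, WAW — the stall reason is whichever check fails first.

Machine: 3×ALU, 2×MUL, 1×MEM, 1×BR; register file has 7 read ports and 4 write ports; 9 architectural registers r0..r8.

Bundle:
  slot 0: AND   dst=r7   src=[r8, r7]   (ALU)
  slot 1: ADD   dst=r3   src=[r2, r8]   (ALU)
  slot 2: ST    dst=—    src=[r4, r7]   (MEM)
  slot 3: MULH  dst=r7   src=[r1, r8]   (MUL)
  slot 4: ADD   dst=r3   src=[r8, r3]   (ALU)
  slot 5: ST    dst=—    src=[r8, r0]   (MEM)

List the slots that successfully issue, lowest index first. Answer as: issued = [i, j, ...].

issued = [0, 1, 2]

[0] ALU needs rd=2 wr=1: ok; after: ALU=2 MUL=2 MEM=1 BR=1, R=5, W=3
[1] ALU needs rd=2 wr=1: ok; after: ALU=1 MUL=2 MEM=1 BR=1, R=3, W=2
[2] MEM needs rd=2 wr=0: ok; after: ALU=1 MUL=2 MEM=0 BR=1, R=1, W=2
[3] MUL needs rd=2 wr=1: RD_PORT; after: ALU=1 MUL=2 MEM=0 BR=1, R=1, W=2
[4] ALU needs rd=2 wr=1: RD_PORT; after: ALU=1 MUL=2 MEM=0 BR=1, R=1, W=2
[5] MEM needs rd=2 wr=0: FU; after: ALU=1 MUL=2 MEM=0 BR=1, R=1, W=2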